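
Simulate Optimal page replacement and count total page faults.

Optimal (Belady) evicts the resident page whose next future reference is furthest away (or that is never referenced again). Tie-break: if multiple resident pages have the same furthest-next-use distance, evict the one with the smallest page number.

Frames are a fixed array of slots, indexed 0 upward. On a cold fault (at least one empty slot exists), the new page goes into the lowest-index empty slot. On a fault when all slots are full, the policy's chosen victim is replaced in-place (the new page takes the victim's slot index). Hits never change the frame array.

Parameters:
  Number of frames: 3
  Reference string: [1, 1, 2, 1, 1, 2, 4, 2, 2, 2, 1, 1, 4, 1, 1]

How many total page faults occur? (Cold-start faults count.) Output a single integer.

Step 0: ref 1 → FAULT, frames=[1,-,-]
Step 1: ref 1 → HIT, frames=[1,-,-]
Step 2: ref 2 → FAULT, frames=[1,2,-]
Step 3: ref 1 → HIT, frames=[1,2,-]
Step 4: ref 1 → HIT, frames=[1,2,-]
Step 5: ref 2 → HIT, frames=[1,2,-]
Step 6: ref 4 → FAULT, frames=[1,2,4]
Step 7: ref 2 → HIT, frames=[1,2,4]
Step 8: ref 2 → HIT, frames=[1,2,4]
Step 9: ref 2 → HIT, frames=[1,2,4]
Step 10: ref 1 → HIT, frames=[1,2,4]
Step 11: ref 1 → HIT, frames=[1,2,4]
Step 12: ref 4 → HIT, frames=[1,2,4]
Step 13: ref 1 → HIT, frames=[1,2,4]
Step 14: ref 1 → HIT, frames=[1,2,4]
Total faults: 3

Answer: 3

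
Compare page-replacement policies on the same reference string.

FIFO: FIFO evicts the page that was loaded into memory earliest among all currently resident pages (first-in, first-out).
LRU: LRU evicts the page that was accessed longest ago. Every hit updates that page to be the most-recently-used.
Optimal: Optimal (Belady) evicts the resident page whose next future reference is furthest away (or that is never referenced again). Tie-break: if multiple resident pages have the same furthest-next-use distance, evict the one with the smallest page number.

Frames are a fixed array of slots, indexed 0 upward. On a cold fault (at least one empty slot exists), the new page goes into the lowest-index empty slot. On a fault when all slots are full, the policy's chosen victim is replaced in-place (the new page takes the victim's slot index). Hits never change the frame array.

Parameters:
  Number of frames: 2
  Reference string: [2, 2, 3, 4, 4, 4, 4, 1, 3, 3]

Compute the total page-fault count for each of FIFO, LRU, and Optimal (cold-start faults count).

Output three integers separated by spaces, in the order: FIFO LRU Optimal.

Answer: 5 5 4

Derivation:
--- FIFO ---
  step 0: ref 2 -> FAULT, frames=[2,-] (faults so far: 1)
  step 1: ref 2 -> HIT, frames=[2,-] (faults so far: 1)
  step 2: ref 3 -> FAULT, frames=[2,3] (faults so far: 2)
  step 3: ref 4 -> FAULT, evict 2, frames=[4,3] (faults so far: 3)
  step 4: ref 4 -> HIT, frames=[4,3] (faults so far: 3)
  step 5: ref 4 -> HIT, frames=[4,3] (faults so far: 3)
  step 6: ref 4 -> HIT, frames=[4,3] (faults so far: 3)
  step 7: ref 1 -> FAULT, evict 3, frames=[4,1] (faults so far: 4)
  step 8: ref 3 -> FAULT, evict 4, frames=[3,1] (faults so far: 5)
  step 9: ref 3 -> HIT, frames=[3,1] (faults so far: 5)
  FIFO total faults: 5
--- LRU ---
  step 0: ref 2 -> FAULT, frames=[2,-] (faults so far: 1)
  step 1: ref 2 -> HIT, frames=[2,-] (faults so far: 1)
  step 2: ref 3 -> FAULT, frames=[2,3] (faults so far: 2)
  step 3: ref 4 -> FAULT, evict 2, frames=[4,3] (faults so far: 3)
  step 4: ref 4 -> HIT, frames=[4,3] (faults so far: 3)
  step 5: ref 4 -> HIT, frames=[4,3] (faults so far: 3)
  step 6: ref 4 -> HIT, frames=[4,3] (faults so far: 3)
  step 7: ref 1 -> FAULT, evict 3, frames=[4,1] (faults so far: 4)
  step 8: ref 3 -> FAULT, evict 4, frames=[3,1] (faults so far: 5)
  step 9: ref 3 -> HIT, frames=[3,1] (faults so far: 5)
  LRU total faults: 5
--- Optimal ---
  step 0: ref 2 -> FAULT, frames=[2,-] (faults so far: 1)
  step 1: ref 2 -> HIT, frames=[2,-] (faults so far: 1)
  step 2: ref 3 -> FAULT, frames=[2,3] (faults so far: 2)
  step 3: ref 4 -> FAULT, evict 2, frames=[4,3] (faults so far: 3)
  step 4: ref 4 -> HIT, frames=[4,3] (faults so far: 3)
  step 5: ref 4 -> HIT, frames=[4,3] (faults so far: 3)
  step 6: ref 4 -> HIT, frames=[4,3] (faults so far: 3)
  step 7: ref 1 -> FAULT, evict 4, frames=[1,3] (faults so far: 4)
  step 8: ref 3 -> HIT, frames=[1,3] (faults so far: 4)
  step 9: ref 3 -> HIT, frames=[1,3] (faults so far: 4)
  Optimal total faults: 4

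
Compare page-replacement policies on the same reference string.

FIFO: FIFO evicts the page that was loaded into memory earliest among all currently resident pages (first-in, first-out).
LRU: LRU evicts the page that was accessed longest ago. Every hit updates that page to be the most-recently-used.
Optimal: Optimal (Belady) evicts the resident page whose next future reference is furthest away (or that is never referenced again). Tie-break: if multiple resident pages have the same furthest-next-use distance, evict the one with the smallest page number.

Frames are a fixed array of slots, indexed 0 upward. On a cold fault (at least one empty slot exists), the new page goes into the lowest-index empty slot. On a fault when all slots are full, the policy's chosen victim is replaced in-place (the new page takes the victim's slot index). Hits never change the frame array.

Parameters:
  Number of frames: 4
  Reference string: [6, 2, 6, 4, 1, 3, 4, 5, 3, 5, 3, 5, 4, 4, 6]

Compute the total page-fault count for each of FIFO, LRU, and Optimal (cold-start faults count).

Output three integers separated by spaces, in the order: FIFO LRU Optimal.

Answer: 7 7 6

Derivation:
--- FIFO ---
  step 0: ref 6 -> FAULT, frames=[6,-,-,-] (faults so far: 1)
  step 1: ref 2 -> FAULT, frames=[6,2,-,-] (faults so far: 2)
  step 2: ref 6 -> HIT, frames=[6,2,-,-] (faults so far: 2)
  step 3: ref 4 -> FAULT, frames=[6,2,4,-] (faults so far: 3)
  step 4: ref 1 -> FAULT, frames=[6,2,4,1] (faults so far: 4)
  step 5: ref 3 -> FAULT, evict 6, frames=[3,2,4,1] (faults so far: 5)
  step 6: ref 4 -> HIT, frames=[3,2,4,1] (faults so far: 5)
  step 7: ref 5 -> FAULT, evict 2, frames=[3,5,4,1] (faults so far: 6)
  step 8: ref 3 -> HIT, frames=[3,5,4,1] (faults so far: 6)
  step 9: ref 5 -> HIT, frames=[3,5,4,1] (faults so far: 6)
  step 10: ref 3 -> HIT, frames=[3,5,4,1] (faults so far: 6)
  step 11: ref 5 -> HIT, frames=[3,5,4,1] (faults so far: 6)
  step 12: ref 4 -> HIT, frames=[3,5,4,1] (faults so far: 6)
  step 13: ref 4 -> HIT, frames=[3,5,4,1] (faults so far: 6)
  step 14: ref 6 -> FAULT, evict 4, frames=[3,5,6,1] (faults so far: 7)
  FIFO total faults: 7
--- LRU ---
  step 0: ref 6 -> FAULT, frames=[6,-,-,-] (faults so far: 1)
  step 1: ref 2 -> FAULT, frames=[6,2,-,-] (faults so far: 2)
  step 2: ref 6 -> HIT, frames=[6,2,-,-] (faults so far: 2)
  step 3: ref 4 -> FAULT, frames=[6,2,4,-] (faults so far: 3)
  step 4: ref 1 -> FAULT, frames=[6,2,4,1] (faults so far: 4)
  step 5: ref 3 -> FAULT, evict 2, frames=[6,3,4,1] (faults so far: 5)
  step 6: ref 4 -> HIT, frames=[6,3,4,1] (faults so far: 5)
  step 7: ref 5 -> FAULT, evict 6, frames=[5,3,4,1] (faults so far: 6)
  step 8: ref 3 -> HIT, frames=[5,3,4,1] (faults so far: 6)
  step 9: ref 5 -> HIT, frames=[5,3,4,1] (faults so far: 6)
  step 10: ref 3 -> HIT, frames=[5,3,4,1] (faults so far: 6)
  step 11: ref 5 -> HIT, frames=[5,3,4,1] (faults so far: 6)
  step 12: ref 4 -> HIT, frames=[5,3,4,1] (faults so far: 6)
  step 13: ref 4 -> HIT, frames=[5,3,4,1] (faults so far: 6)
  step 14: ref 6 -> FAULT, evict 1, frames=[5,3,4,6] (faults so far: 7)
  LRU total faults: 7
--- Optimal ---
  step 0: ref 6 -> FAULT, frames=[6,-,-,-] (faults so far: 1)
  step 1: ref 2 -> FAULT, frames=[6,2,-,-] (faults so far: 2)
  step 2: ref 6 -> HIT, frames=[6,2,-,-] (faults so far: 2)
  step 3: ref 4 -> FAULT, frames=[6,2,4,-] (faults so far: 3)
  step 4: ref 1 -> FAULT, frames=[6,2,4,1] (faults so far: 4)
  step 5: ref 3 -> FAULT, evict 1, frames=[6,2,4,3] (faults so far: 5)
  step 6: ref 4 -> HIT, frames=[6,2,4,3] (faults so far: 5)
  step 7: ref 5 -> FAULT, evict 2, frames=[6,5,4,3] (faults so far: 6)
  step 8: ref 3 -> HIT, frames=[6,5,4,3] (faults so far: 6)
  step 9: ref 5 -> HIT, frames=[6,5,4,3] (faults so far: 6)
  step 10: ref 3 -> HIT, frames=[6,5,4,3] (faults so far: 6)
  step 11: ref 5 -> HIT, frames=[6,5,4,3] (faults so far: 6)
  step 12: ref 4 -> HIT, frames=[6,5,4,3] (faults so far: 6)
  step 13: ref 4 -> HIT, frames=[6,5,4,3] (faults so far: 6)
  step 14: ref 6 -> HIT, frames=[6,5,4,3] (faults so far: 6)
  Optimal total faults: 6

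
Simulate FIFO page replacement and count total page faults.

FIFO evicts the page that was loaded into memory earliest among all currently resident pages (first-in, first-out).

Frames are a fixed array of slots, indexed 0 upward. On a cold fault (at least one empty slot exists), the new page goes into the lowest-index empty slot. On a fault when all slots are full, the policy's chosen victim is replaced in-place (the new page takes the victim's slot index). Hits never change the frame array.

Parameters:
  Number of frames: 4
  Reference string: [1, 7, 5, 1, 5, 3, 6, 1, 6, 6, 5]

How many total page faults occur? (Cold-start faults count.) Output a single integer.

Step 0: ref 1 → FAULT, frames=[1,-,-,-]
Step 1: ref 7 → FAULT, frames=[1,7,-,-]
Step 2: ref 5 → FAULT, frames=[1,7,5,-]
Step 3: ref 1 → HIT, frames=[1,7,5,-]
Step 4: ref 5 → HIT, frames=[1,7,5,-]
Step 5: ref 3 → FAULT, frames=[1,7,5,3]
Step 6: ref 6 → FAULT (evict 1), frames=[6,7,5,3]
Step 7: ref 1 → FAULT (evict 7), frames=[6,1,5,3]
Step 8: ref 6 → HIT, frames=[6,1,5,3]
Step 9: ref 6 → HIT, frames=[6,1,5,3]
Step 10: ref 5 → HIT, frames=[6,1,5,3]
Total faults: 6

Answer: 6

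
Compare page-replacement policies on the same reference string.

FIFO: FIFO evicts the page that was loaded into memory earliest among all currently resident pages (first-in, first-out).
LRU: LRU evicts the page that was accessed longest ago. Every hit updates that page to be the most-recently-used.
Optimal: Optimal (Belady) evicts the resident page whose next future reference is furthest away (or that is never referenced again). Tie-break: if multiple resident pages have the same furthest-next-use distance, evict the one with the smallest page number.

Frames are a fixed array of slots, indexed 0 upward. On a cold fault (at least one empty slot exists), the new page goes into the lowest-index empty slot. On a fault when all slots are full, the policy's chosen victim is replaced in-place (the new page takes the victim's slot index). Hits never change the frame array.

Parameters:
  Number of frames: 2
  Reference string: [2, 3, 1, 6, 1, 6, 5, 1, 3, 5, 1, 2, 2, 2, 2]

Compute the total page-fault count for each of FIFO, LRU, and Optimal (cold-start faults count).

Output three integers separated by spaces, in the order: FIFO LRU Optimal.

Answer: 10 10 8

Derivation:
--- FIFO ---
  step 0: ref 2 -> FAULT, frames=[2,-] (faults so far: 1)
  step 1: ref 3 -> FAULT, frames=[2,3] (faults so far: 2)
  step 2: ref 1 -> FAULT, evict 2, frames=[1,3] (faults so far: 3)
  step 3: ref 6 -> FAULT, evict 3, frames=[1,6] (faults so far: 4)
  step 4: ref 1 -> HIT, frames=[1,6] (faults so far: 4)
  step 5: ref 6 -> HIT, frames=[1,6] (faults so far: 4)
  step 6: ref 5 -> FAULT, evict 1, frames=[5,6] (faults so far: 5)
  step 7: ref 1 -> FAULT, evict 6, frames=[5,1] (faults so far: 6)
  step 8: ref 3 -> FAULT, evict 5, frames=[3,1] (faults so far: 7)
  step 9: ref 5 -> FAULT, evict 1, frames=[3,5] (faults so far: 8)
  step 10: ref 1 -> FAULT, evict 3, frames=[1,5] (faults so far: 9)
  step 11: ref 2 -> FAULT, evict 5, frames=[1,2] (faults so far: 10)
  step 12: ref 2 -> HIT, frames=[1,2] (faults so far: 10)
  step 13: ref 2 -> HIT, frames=[1,2] (faults so far: 10)
  step 14: ref 2 -> HIT, frames=[1,2] (faults so far: 10)
  FIFO total faults: 10
--- LRU ---
  step 0: ref 2 -> FAULT, frames=[2,-] (faults so far: 1)
  step 1: ref 3 -> FAULT, frames=[2,3] (faults so far: 2)
  step 2: ref 1 -> FAULT, evict 2, frames=[1,3] (faults so far: 3)
  step 3: ref 6 -> FAULT, evict 3, frames=[1,6] (faults so far: 4)
  step 4: ref 1 -> HIT, frames=[1,6] (faults so far: 4)
  step 5: ref 6 -> HIT, frames=[1,6] (faults so far: 4)
  step 6: ref 5 -> FAULT, evict 1, frames=[5,6] (faults so far: 5)
  step 7: ref 1 -> FAULT, evict 6, frames=[5,1] (faults so far: 6)
  step 8: ref 3 -> FAULT, evict 5, frames=[3,1] (faults so far: 7)
  step 9: ref 5 -> FAULT, evict 1, frames=[3,5] (faults so far: 8)
  step 10: ref 1 -> FAULT, evict 3, frames=[1,5] (faults so far: 9)
  step 11: ref 2 -> FAULT, evict 5, frames=[1,2] (faults so far: 10)
  step 12: ref 2 -> HIT, frames=[1,2] (faults so far: 10)
  step 13: ref 2 -> HIT, frames=[1,2] (faults so far: 10)
  step 14: ref 2 -> HIT, frames=[1,2] (faults so far: 10)
  LRU total faults: 10
--- Optimal ---
  step 0: ref 2 -> FAULT, frames=[2,-] (faults so far: 1)
  step 1: ref 3 -> FAULT, frames=[2,3] (faults so far: 2)
  step 2: ref 1 -> FAULT, evict 2, frames=[1,3] (faults so far: 3)
  step 3: ref 6 -> FAULT, evict 3, frames=[1,6] (faults so far: 4)
  step 4: ref 1 -> HIT, frames=[1,6] (faults so far: 4)
  step 5: ref 6 -> HIT, frames=[1,6] (faults so far: 4)
  step 6: ref 5 -> FAULT, evict 6, frames=[1,5] (faults so far: 5)
  step 7: ref 1 -> HIT, frames=[1,5] (faults so far: 5)
  step 8: ref 3 -> FAULT, evict 1, frames=[3,5] (faults so far: 6)
  step 9: ref 5 -> HIT, frames=[3,5] (faults so far: 6)
  step 10: ref 1 -> FAULT, evict 3, frames=[1,5] (faults so far: 7)
  step 11: ref 2 -> FAULT, evict 1, frames=[2,5] (faults so far: 8)
  step 12: ref 2 -> HIT, frames=[2,5] (faults so far: 8)
  step 13: ref 2 -> HIT, frames=[2,5] (faults so far: 8)
  step 14: ref 2 -> HIT, frames=[2,5] (faults so far: 8)
  Optimal total faults: 8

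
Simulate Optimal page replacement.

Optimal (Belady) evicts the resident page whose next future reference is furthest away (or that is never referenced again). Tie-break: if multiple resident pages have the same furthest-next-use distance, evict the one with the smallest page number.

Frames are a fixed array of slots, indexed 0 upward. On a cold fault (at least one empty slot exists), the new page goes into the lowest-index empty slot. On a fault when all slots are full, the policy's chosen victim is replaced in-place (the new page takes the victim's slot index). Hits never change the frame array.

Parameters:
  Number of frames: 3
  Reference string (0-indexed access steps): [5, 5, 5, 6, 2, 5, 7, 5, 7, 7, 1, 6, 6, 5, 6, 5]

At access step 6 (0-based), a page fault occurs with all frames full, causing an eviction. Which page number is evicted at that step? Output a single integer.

Answer: 2

Derivation:
Step 0: ref 5 -> FAULT, frames=[5,-,-]
Step 1: ref 5 -> HIT, frames=[5,-,-]
Step 2: ref 5 -> HIT, frames=[5,-,-]
Step 3: ref 6 -> FAULT, frames=[5,6,-]
Step 4: ref 2 -> FAULT, frames=[5,6,2]
Step 5: ref 5 -> HIT, frames=[5,6,2]
Step 6: ref 7 -> FAULT, evict 2, frames=[5,6,7]
At step 6: evicted page 2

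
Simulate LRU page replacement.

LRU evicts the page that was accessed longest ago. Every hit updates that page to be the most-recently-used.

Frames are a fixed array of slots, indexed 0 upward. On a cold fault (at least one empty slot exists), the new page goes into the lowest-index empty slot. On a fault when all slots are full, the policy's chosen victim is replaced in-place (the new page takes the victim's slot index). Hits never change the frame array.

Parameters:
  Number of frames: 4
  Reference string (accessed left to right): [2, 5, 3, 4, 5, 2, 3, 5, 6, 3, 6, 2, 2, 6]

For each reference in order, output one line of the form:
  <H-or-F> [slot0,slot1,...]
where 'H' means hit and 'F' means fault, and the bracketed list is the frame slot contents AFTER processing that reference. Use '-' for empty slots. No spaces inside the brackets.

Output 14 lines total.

F [2,-,-,-]
F [2,5,-,-]
F [2,5,3,-]
F [2,5,3,4]
H [2,5,3,4]
H [2,5,3,4]
H [2,5,3,4]
H [2,5,3,4]
F [2,5,3,6]
H [2,5,3,6]
H [2,5,3,6]
H [2,5,3,6]
H [2,5,3,6]
H [2,5,3,6]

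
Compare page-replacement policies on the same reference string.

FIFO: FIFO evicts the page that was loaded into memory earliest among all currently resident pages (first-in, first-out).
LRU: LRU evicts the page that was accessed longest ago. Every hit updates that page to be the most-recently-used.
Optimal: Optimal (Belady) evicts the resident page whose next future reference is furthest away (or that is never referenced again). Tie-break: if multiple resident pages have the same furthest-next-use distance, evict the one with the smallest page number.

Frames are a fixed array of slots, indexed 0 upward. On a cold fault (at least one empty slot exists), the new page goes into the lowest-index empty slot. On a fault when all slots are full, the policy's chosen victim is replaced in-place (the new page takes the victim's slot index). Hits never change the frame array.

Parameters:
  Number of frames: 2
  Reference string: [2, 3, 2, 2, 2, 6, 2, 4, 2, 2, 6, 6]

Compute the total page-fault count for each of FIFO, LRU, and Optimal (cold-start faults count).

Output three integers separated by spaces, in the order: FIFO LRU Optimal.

--- FIFO ---
  step 0: ref 2 -> FAULT, frames=[2,-] (faults so far: 1)
  step 1: ref 3 -> FAULT, frames=[2,3] (faults so far: 2)
  step 2: ref 2 -> HIT, frames=[2,3] (faults so far: 2)
  step 3: ref 2 -> HIT, frames=[2,3] (faults so far: 2)
  step 4: ref 2 -> HIT, frames=[2,3] (faults so far: 2)
  step 5: ref 6 -> FAULT, evict 2, frames=[6,3] (faults so far: 3)
  step 6: ref 2 -> FAULT, evict 3, frames=[6,2] (faults so far: 4)
  step 7: ref 4 -> FAULT, evict 6, frames=[4,2] (faults so far: 5)
  step 8: ref 2 -> HIT, frames=[4,2] (faults so far: 5)
  step 9: ref 2 -> HIT, frames=[4,2] (faults so far: 5)
  step 10: ref 6 -> FAULT, evict 2, frames=[4,6] (faults so far: 6)
  step 11: ref 6 -> HIT, frames=[4,6] (faults so far: 6)
  FIFO total faults: 6
--- LRU ---
  step 0: ref 2 -> FAULT, frames=[2,-] (faults so far: 1)
  step 1: ref 3 -> FAULT, frames=[2,3] (faults so far: 2)
  step 2: ref 2 -> HIT, frames=[2,3] (faults so far: 2)
  step 3: ref 2 -> HIT, frames=[2,3] (faults so far: 2)
  step 4: ref 2 -> HIT, frames=[2,3] (faults so far: 2)
  step 5: ref 6 -> FAULT, evict 3, frames=[2,6] (faults so far: 3)
  step 6: ref 2 -> HIT, frames=[2,6] (faults so far: 3)
  step 7: ref 4 -> FAULT, evict 6, frames=[2,4] (faults so far: 4)
  step 8: ref 2 -> HIT, frames=[2,4] (faults so far: 4)
  step 9: ref 2 -> HIT, frames=[2,4] (faults so far: 4)
  step 10: ref 6 -> FAULT, evict 4, frames=[2,6] (faults so far: 5)
  step 11: ref 6 -> HIT, frames=[2,6] (faults so far: 5)
  LRU total faults: 5
--- Optimal ---
  step 0: ref 2 -> FAULT, frames=[2,-] (faults so far: 1)
  step 1: ref 3 -> FAULT, frames=[2,3] (faults so far: 2)
  step 2: ref 2 -> HIT, frames=[2,3] (faults so far: 2)
  step 3: ref 2 -> HIT, frames=[2,3] (faults so far: 2)
  step 4: ref 2 -> HIT, frames=[2,3] (faults so far: 2)
  step 5: ref 6 -> FAULT, evict 3, frames=[2,6] (faults so far: 3)
  step 6: ref 2 -> HIT, frames=[2,6] (faults so far: 3)
  step 7: ref 4 -> FAULT, evict 6, frames=[2,4] (faults so far: 4)
  step 8: ref 2 -> HIT, frames=[2,4] (faults so far: 4)
  step 9: ref 2 -> HIT, frames=[2,4] (faults so far: 4)
  step 10: ref 6 -> FAULT, evict 2, frames=[6,4] (faults so far: 5)
  step 11: ref 6 -> HIT, frames=[6,4] (faults so far: 5)
  Optimal total faults: 5

Answer: 6 5 5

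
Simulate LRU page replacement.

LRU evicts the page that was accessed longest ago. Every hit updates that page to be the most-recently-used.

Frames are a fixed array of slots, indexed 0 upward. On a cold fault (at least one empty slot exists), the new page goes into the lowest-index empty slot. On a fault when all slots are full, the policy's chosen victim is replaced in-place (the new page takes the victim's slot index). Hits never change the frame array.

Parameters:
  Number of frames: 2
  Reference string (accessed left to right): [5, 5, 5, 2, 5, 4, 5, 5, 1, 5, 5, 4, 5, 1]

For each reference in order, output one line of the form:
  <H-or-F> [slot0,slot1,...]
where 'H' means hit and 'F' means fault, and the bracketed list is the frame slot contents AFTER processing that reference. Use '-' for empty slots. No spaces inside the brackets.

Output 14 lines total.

F [5,-]
H [5,-]
H [5,-]
F [5,2]
H [5,2]
F [5,4]
H [5,4]
H [5,4]
F [5,1]
H [5,1]
H [5,1]
F [5,4]
H [5,4]
F [5,1]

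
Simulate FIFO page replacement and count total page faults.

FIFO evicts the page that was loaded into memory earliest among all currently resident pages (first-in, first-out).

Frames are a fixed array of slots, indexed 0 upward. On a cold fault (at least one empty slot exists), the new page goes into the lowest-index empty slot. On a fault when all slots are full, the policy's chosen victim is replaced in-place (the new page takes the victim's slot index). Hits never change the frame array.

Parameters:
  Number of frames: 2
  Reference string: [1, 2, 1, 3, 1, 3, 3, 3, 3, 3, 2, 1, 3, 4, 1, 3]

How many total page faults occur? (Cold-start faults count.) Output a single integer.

Answer: 9

Derivation:
Step 0: ref 1 → FAULT, frames=[1,-]
Step 1: ref 2 → FAULT, frames=[1,2]
Step 2: ref 1 → HIT, frames=[1,2]
Step 3: ref 3 → FAULT (evict 1), frames=[3,2]
Step 4: ref 1 → FAULT (evict 2), frames=[3,1]
Step 5: ref 3 → HIT, frames=[3,1]
Step 6: ref 3 → HIT, frames=[3,1]
Step 7: ref 3 → HIT, frames=[3,1]
Step 8: ref 3 → HIT, frames=[3,1]
Step 9: ref 3 → HIT, frames=[3,1]
Step 10: ref 2 → FAULT (evict 3), frames=[2,1]
Step 11: ref 1 → HIT, frames=[2,1]
Step 12: ref 3 → FAULT (evict 1), frames=[2,3]
Step 13: ref 4 → FAULT (evict 2), frames=[4,3]
Step 14: ref 1 → FAULT (evict 3), frames=[4,1]
Step 15: ref 3 → FAULT (evict 4), frames=[3,1]
Total faults: 9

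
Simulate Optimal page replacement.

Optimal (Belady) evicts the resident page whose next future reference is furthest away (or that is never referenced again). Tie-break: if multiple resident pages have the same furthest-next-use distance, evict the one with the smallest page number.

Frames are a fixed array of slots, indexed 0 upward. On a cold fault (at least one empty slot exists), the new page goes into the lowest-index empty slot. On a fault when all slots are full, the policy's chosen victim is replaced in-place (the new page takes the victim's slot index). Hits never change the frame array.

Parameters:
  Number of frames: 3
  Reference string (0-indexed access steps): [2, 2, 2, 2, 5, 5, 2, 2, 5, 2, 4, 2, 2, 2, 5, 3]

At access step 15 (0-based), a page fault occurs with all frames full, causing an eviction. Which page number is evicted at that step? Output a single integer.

Step 0: ref 2 -> FAULT, frames=[2,-,-]
Step 1: ref 2 -> HIT, frames=[2,-,-]
Step 2: ref 2 -> HIT, frames=[2,-,-]
Step 3: ref 2 -> HIT, frames=[2,-,-]
Step 4: ref 5 -> FAULT, frames=[2,5,-]
Step 5: ref 5 -> HIT, frames=[2,5,-]
Step 6: ref 2 -> HIT, frames=[2,5,-]
Step 7: ref 2 -> HIT, frames=[2,5,-]
Step 8: ref 5 -> HIT, frames=[2,5,-]
Step 9: ref 2 -> HIT, frames=[2,5,-]
Step 10: ref 4 -> FAULT, frames=[2,5,4]
Step 11: ref 2 -> HIT, frames=[2,5,4]
Step 12: ref 2 -> HIT, frames=[2,5,4]
Step 13: ref 2 -> HIT, frames=[2,5,4]
Step 14: ref 5 -> HIT, frames=[2,5,4]
Step 15: ref 3 -> FAULT, evict 2, frames=[3,5,4]
At step 15: evicted page 2

Answer: 2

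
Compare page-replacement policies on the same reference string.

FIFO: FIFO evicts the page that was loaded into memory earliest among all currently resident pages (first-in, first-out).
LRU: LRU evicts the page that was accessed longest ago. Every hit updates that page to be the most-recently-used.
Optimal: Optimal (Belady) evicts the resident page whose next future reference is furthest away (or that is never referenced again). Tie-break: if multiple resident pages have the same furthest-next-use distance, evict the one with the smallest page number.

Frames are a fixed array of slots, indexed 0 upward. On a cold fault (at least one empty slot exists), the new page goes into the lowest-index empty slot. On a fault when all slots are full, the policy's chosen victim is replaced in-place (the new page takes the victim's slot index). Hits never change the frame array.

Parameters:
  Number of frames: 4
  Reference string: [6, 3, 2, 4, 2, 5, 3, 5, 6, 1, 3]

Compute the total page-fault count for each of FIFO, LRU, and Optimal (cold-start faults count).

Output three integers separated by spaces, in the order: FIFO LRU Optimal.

Answer: 8 7 6

Derivation:
--- FIFO ---
  step 0: ref 6 -> FAULT, frames=[6,-,-,-] (faults so far: 1)
  step 1: ref 3 -> FAULT, frames=[6,3,-,-] (faults so far: 2)
  step 2: ref 2 -> FAULT, frames=[6,3,2,-] (faults so far: 3)
  step 3: ref 4 -> FAULT, frames=[6,3,2,4] (faults so far: 4)
  step 4: ref 2 -> HIT, frames=[6,3,2,4] (faults so far: 4)
  step 5: ref 5 -> FAULT, evict 6, frames=[5,3,2,4] (faults so far: 5)
  step 6: ref 3 -> HIT, frames=[5,3,2,4] (faults so far: 5)
  step 7: ref 5 -> HIT, frames=[5,3,2,4] (faults so far: 5)
  step 8: ref 6 -> FAULT, evict 3, frames=[5,6,2,4] (faults so far: 6)
  step 9: ref 1 -> FAULT, evict 2, frames=[5,6,1,4] (faults so far: 7)
  step 10: ref 3 -> FAULT, evict 4, frames=[5,6,1,3] (faults so far: 8)
  FIFO total faults: 8
--- LRU ---
  step 0: ref 6 -> FAULT, frames=[6,-,-,-] (faults so far: 1)
  step 1: ref 3 -> FAULT, frames=[6,3,-,-] (faults so far: 2)
  step 2: ref 2 -> FAULT, frames=[6,3,2,-] (faults so far: 3)
  step 3: ref 4 -> FAULT, frames=[6,3,2,4] (faults so far: 4)
  step 4: ref 2 -> HIT, frames=[6,3,2,4] (faults so far: 4)
  step 5: ref 5 -> FAULT, evict 6, frames=[5,3,2,4] (faults so far: 5)
  step 6: ref 3 -> HIT, frames=[5,3,2,4] (faults so far: 5)
  step 7: ref 5 -> HIT, frames=[5,3,2,4] (faults so far: 5)
  step 8: ref 6 -> FAULT, evict 4, frames=[5,3,2,6] (faults so far: 6)
  step 9: ref 1 -> FAULT, evict 2, frames=[5,3,1,6] (faults so far: 7)
  step 10: ref 3 -> HIT, frames=[5,3,1,6] (faults so far: 7)
  LRU total faults: 7
--- Optimal ---
  step 0: ref 6 -> FAULT, frames=[6,-,-,-] (faults so far: 1)
  step 1: ref 3 -> FAULT, frames=[6,3,-,-] (faults so far: 2)
  step 2: ref 2 -> FAULT, frames=[6,3,2,-] (faults so far: 3)
  step 3: ref 4 -> FAULT, frames=[6,3,2,4] (faults so far: 4)
  step 4: ref 2 -> HIT, frames=[6,3,2,4] (faults so far: 4)
  step 5: ref 5 -> FAULT, evict 2, frames=[6,3,5,4] (faults so far: 5)
  step 6: ref 3 -> HIT, frames=[6,3,5,4] (faults so far: 5)
  step 7: ref 5 -> HIT, frames=[6,3,5,4] (faults so far: 5)
  step 8: ref 6 -> HIT, frames=[6,3,5,4] (faults so far: 5)
  step 9: ref 1 -> FAULT, evict 4, frames=[6,3,5,1] (faults so far: 6)
  step 10: ref 3 -> HIT, frames=[6,3,5,1] (faults so far: 6)
  Optimal total faults: 6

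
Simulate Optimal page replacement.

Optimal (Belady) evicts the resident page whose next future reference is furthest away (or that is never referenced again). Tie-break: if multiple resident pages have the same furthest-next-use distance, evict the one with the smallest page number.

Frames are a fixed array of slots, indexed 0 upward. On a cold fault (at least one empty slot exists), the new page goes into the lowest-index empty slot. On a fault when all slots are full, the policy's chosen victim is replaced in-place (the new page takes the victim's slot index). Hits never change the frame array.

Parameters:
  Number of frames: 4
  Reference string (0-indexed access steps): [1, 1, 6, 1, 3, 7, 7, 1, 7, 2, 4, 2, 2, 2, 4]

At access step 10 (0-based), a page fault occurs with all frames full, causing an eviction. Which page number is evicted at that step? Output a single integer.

Answer: 3

Derivation:
Step 0: ref 1 -> FAULT, frames=[1,-,-,-]
Step 1: ref 1 -> HIT, frames=[1,-,-,-]
Step 2: ref 6 -> FAULT, frames=[1,6,-,-]
Step 3: ref 1 -> HIT, frames=[1,6,-,-]
Step 4: ref 3 -> FAULT, frames=[1,6,3,-]
Step 5: ref 7 -> FAULT, frames=[1,6,3,7]
Step 6: ref 7 -> HIT, frames=[1,6,3,7]
Step 7: ref 1 -> HIT, frames=[1,6,3,7]
Step 8: ref 7 -> HIT, frames=[1,6,3,7]
Step 9: ref 2 -> FAULT, evict 1, frames=[2,6,3,7]
Step 10: ref 4 -> FAULT, evict 3, frames=[2,6,4,7]
At step 10: evicted page 3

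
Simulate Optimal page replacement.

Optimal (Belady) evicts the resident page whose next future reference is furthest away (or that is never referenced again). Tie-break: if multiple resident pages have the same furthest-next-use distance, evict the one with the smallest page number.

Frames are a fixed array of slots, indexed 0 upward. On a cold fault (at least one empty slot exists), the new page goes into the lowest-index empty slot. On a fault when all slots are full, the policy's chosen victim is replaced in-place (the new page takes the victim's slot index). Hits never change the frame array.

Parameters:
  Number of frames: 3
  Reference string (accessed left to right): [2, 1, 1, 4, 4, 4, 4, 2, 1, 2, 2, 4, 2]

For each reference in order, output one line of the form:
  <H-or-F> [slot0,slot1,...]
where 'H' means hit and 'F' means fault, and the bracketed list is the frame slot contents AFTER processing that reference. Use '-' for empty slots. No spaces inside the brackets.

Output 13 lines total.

F [2,-,-]
F [2,1,-]
H [2,1,-]
F [2,1,4]
H [2,1,4]
H [2,1,4]
H [2,1,4]
H [2,1,4]
H [2,1,4]
H [2,1,4]
H [2,1,4]
H [2,1,4]
H [2,1,4]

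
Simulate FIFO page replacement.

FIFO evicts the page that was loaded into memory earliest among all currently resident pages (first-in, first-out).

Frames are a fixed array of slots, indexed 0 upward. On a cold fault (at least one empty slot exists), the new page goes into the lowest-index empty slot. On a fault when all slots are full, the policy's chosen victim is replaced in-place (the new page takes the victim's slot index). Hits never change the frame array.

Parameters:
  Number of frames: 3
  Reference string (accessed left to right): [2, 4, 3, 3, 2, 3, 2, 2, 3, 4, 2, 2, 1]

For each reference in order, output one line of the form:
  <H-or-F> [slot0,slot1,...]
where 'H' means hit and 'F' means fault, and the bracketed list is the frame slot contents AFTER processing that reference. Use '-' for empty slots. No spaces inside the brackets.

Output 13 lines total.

F [2,-,-]
F [2,4,-]
F [2,4,3]
H [2,4,3]
H [2,4,3]
H [2,4,3]
H [2,4,3]
H [2,4,3]
H [2,4,3]
H [2,4,3]
H [2,4,3]
H [2,4,3]
F [1,4,3]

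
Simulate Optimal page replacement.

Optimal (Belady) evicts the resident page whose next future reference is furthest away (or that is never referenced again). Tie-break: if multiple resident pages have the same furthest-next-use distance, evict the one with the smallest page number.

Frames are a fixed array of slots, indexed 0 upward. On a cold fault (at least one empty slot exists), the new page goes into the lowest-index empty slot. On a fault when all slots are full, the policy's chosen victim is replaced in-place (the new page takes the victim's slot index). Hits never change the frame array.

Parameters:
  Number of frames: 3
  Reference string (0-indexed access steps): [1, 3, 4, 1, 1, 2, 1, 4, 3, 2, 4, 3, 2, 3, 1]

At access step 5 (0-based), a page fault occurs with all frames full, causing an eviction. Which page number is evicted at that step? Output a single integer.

Answer: 3

Derivation:
Step 0: ref 1 -> FAULT, frames=[1,-,-]
Step 1: ref 3 -> FAULT, frames=[1,3,-]
Step 2: ref 4 -> FAULT, frames=[1,3,4]
Step 3: ref 1 -> HIT, frames=[1,3,4]
Step 4: ref 1 -> HIT, frames=[1,3,4]
Step 5: ref 2 -> FAULT, evict 3, frames=[1,2,4]
At step 5: evicted page 3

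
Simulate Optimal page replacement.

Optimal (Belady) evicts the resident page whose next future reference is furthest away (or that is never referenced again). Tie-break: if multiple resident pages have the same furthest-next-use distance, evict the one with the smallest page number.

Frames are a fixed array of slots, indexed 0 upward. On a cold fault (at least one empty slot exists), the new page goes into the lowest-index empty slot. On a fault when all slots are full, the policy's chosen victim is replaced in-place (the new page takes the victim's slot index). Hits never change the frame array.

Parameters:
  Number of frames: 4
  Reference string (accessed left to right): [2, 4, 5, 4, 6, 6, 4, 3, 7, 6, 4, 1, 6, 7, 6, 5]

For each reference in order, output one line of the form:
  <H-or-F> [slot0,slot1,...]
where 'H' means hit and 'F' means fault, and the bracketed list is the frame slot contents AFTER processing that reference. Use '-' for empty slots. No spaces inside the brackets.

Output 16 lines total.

F [2,-,-,-]
F [2,4,-,-]
F [2,4,5,-]
H [2,4,5,-]
F [2,4,5,6]
H [2,4,5,6]
H [2,4,5,6]
F [3,4,5,6]
F [7,4,5,6]
H [7,4,5,6]
H [7,4,5,6]
F [7,1,5,6]
H [7,1,5,6]
H [7,1,5,6]
H [7,1,5,6]
H [7,1,5,6]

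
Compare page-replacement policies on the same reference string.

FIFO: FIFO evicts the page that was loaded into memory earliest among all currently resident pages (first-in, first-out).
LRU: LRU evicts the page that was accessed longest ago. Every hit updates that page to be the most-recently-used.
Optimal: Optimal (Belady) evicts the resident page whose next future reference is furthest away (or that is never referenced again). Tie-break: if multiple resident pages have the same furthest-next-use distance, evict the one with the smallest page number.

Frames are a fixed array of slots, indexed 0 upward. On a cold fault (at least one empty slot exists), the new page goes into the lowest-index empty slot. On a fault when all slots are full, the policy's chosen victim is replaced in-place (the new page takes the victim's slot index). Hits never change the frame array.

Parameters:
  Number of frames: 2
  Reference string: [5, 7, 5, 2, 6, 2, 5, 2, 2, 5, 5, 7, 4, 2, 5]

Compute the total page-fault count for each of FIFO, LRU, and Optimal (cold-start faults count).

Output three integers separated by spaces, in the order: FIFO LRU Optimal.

Answer: 10 9 8

Derivation:
--- FIFO ---
  step 0: ref 5 -> FAULT, frames=[5,-] (faults so far: 1)
  step 1: ref 7 -> FAULT, frames=[5,7] (faults so far: 2)
  step 2: ref 5 -> HIT, frames=[5,7] (faults so far: 2)
  step 3: ref 2 -> FAULT, evict 5, frames=[2,7] (faults so far: 3)
  step 4: ref 6 -> FAULT, evict 7, frames=[2,6] (faults so far: 4)
  step 5: ref 2 -> HIT, frames=[2,6] (faults so far: 4)
  step 6: ref 5 -> FAULT, evict 2, frames=[5,6] (faults so far: 5)
  step 7: ref 2 -> FAULT, evict 6, frames=[5,2] (faults so far: 6)
  step 8: ref 2 -> HIT, frames=[5,2] (faults so far: 6)
  step 9: ref 5 -> HIT, frames=[5,2] (faults so far: 6)
  step 10: ref 5 -> HIT, frames=[5,2] (faults so far: 6)
  step 11: ref 7 -> FAULT, evict 5, frames=[7,2] (faults so far: 7)
  step 12: ref 4 -> FAULT, evict 2, frames=[7,4] (faults so far: 8)
  step 13: ref 2 -> FAULT, evict 7, frames=[2,4] (faults so far: 9)
  step 14: ref 5 -> FAULT, evict 4, frames=[2,5] (faults so far: 10)
  FIFO total faults: 10
--- LRU ---
  step 0: ref 5 -> FAULT, frames=[5,-] (faults so far: 1)
  step 1: ref 7 -> FAULT, frames=[5,7] (faults so far: 2)
  step 2: ref 5 -> HIT, frames=[5,7] (faults so far: 2)
  step 3: ref 2 -> FAULT, evict 7, frames=[5,2] (faults so far: 3)
  step 4: ref 6 -> FAULT, evict 5, frames=[6,2] (faults so far: 4)
  step 5: ref 2 -> HIT, frames=[6,2] (faults so far: 4)
  step 6: ref 5 -> FAULT, evict 6, frames=[5,2] (faults so far: 5)
  step 7: ref 2 -> HIT, frames=[5,2] (faults so far: 5)
  step 8: ref 2 -> HIT, frames=[5,2] (faults so far: 5)
  step 9: ref 5 -> HIT, frames=[5,2] (faults so far: 5)
  step 10: ref 5 -> HIT, frames=[5,2] (faults so far: 5)
  step 11: ref 7 -> FAULT, evict 2, frames=[5,7] (faults so far: 6)
  step 12: ref 4 -> FAULT, evict 5, frames=[4,7] (faults so far: 7)
  step 13: ref 2 -> FAULT, evict 7, frames=[4,2] (faults so far: 8)
  step 14: ref 5 -> FAULT, evict 4, frames=[5,2] (faults so far: 9)
  LRU total faults: 9
--- Optimal ---
  step 0: ref 5 -> FAULT, frames=[5,-] (faults so far: 1)
  step 1: ref 7 -> FAULT, frames=[5,7] (faults so far: 2)
  step 2: ref 5 -> HIT, frames=[5,7] (faults so far: 2)
  step 3: ref 2 -> FAULT, evict 7, frames=[5,2] (faults so far: 3)
  step 4: ref 6 -> FAULT, evict 5, frames=[6,2] (faults so far: 4)
  step 5: ref 2 -> HIT, frames=[6,2] (faults so far: 4)
  step 6: ref 5 -> FAULT, evict 6, frames=[5,2] (faults so far: 5)
  step 7: ref 2 -> HIT, frames=[5,2] (faults so far: 5)
  step 8: ref 2 -> HIT, frames=[5,2] (faults so far: 5)
  step 9: ref 5 -> HIT, frames=[5,2] (faults so far: 5)
  step 10: ref 5 -> HIT, frames=[5,2] (faults so far: 5)
  step 11: ref 7 -> FAULT, evict 5, frames=[7,2] (faults so far: 6)
  step 12: ref 4 -> FAULT, evict 7, frames=[4,2] (faults so far: 7)
  step 13: ref 2 -> HIT, frames=[4,2] (faults so far: 7)
  step 14: ref 5 -> FAULT, evict 2, frames=[4,5] (faults so far: 8)
  Optimal total faults: 8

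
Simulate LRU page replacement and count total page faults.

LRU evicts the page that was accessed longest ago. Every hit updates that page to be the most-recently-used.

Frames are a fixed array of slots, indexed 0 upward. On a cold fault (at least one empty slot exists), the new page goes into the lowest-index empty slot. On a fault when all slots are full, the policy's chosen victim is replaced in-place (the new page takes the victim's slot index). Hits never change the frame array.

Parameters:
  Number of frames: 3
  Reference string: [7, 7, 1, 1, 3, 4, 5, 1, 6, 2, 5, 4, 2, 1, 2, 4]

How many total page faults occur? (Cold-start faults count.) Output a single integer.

Answer: 11

Derivation:
Step 0: ref 7 → FAULT, frames=[7,-,-]
Step 1: ref 7 → HIT, frames=[7,-,-]
Step 2: ref 1 → FAULT, frames=[7,1,-]
Step 3: ref 1 → HIT, frames=[7,1,-]
Step 4: ref 3 → FAULT, frames=[7,1,3]
Step 5: ref 4 → FAULT (evict 7), frames=[4,1,3]
Step 6: ref 5 → FAULT (evict 1), frames=[4,5,3]
Step 7: ref 1 → FAULT (evict 3), frames=[4,5,1]
Step 8: ref 6 → FAULT (evict 4), frames=[6,5,1]
Step 9: ref 2 → FAULT (evict 5), frames=[6,2,1]
Step 10: ref 5 → FAULT (evict 1), frames=[6,2,5]
Step 11: ref 4 → FAULT (evict 6), frames=[4,2,5]
Step 12: ref 2 → HIT, frames=[4,2,5]
Step 13: ref 1 → FAULT (evict 5), frames=[4,2,1]
Step 14: ref 2 → HIT, frames=[4,2,1]
Step 15: ref 4 → HIT, frames=[4,2,1]
Total faults: 11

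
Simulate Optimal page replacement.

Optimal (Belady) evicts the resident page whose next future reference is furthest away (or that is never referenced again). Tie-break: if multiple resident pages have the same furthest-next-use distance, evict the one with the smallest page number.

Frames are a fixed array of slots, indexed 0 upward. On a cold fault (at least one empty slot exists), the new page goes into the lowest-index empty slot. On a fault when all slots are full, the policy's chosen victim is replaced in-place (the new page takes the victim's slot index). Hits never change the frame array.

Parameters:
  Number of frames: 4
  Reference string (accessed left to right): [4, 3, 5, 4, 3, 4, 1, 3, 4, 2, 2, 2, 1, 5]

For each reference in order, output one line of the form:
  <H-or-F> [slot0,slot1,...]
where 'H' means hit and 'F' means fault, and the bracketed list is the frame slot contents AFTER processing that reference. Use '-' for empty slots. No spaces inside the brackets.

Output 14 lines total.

F [4,-,-,-]
F [4,3,-,-]
F [4,3,5,-]
H [4,3,5,-]
H [4,3,5,-]
H [4,3,5,-]
F [4,3,5,1]
H [4,3,5,1]
H [4,3,5,1]
F [4,2,5,1]
H [4,2,5,1]
H [4,2,5,1]
H [4,2,5,1]
H [4,2,5,1]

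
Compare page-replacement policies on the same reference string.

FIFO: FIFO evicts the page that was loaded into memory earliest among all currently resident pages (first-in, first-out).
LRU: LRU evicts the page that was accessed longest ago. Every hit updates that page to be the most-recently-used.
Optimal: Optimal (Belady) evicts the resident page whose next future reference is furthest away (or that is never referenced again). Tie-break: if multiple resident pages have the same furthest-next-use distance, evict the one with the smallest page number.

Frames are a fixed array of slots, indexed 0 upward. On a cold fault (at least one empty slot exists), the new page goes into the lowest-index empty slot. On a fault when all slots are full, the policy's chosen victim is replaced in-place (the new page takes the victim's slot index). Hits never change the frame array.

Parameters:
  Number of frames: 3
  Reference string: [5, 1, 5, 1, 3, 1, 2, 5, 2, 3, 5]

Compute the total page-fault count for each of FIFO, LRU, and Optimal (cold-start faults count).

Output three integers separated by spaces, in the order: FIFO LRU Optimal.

Answer: 5 6 4

Derivation:
--- FIFO ---
  step 0: ref 5 -> FAULT, frames=[5,-,-] (faults so far: 1)
  step 1: ref 1 -> FAULT, frames=[5,1,-] (faults so far: 2)
  step 2: ref 5 -> HIT, frames=[5,1,-] (faults so far: 2)
  step 3: ref 1 -> HIT, frames=[5,1,-] (faults so far: 2)
  step 4: ref 3 -> FAULT, frames=[5,1,3] (faults so far: 3)
  step 5: ref 1 -> HIT, frames=[5,1,3] (faults so far: 3)
  step 6: ref 2 -> FAULT, evict 5, frames=[2,1,3] (faults so far: 4)
  step 7: ref 5 -> FAULT, evict 1, frames=[2,5,3] (faults so far: 5)
  step 8: ref 2 -> HIT, frames=[2,5,3] (faults so far: 5)
  step 9: ref 3 -> HIT, frames=[2,5,3] (faults so far: 5)
  step 10: ref 5 -> HIT, frames=[2,5,3] (faults so far: 5)
  FIFO total faults: 5
--- LRU ---
  step 0: ref 5 -> FAULT, frames=[5,-,-] (faults so far: 1)
  step 1: ref 1 -> FAULT, frames=[5,1,-] (faults so far: 2)
  step 2: ref 5 -> HIT, frames=[5,1,-] (faults so far: 2)
  step 3: ref 1 -> HIT, frames=[5,1,-] (faults so far: 2)
  step 4: ref 3 -> FAULT, frames=[5,1,3] (faults so far: 3)
  step 5: ref 1 -> HIT, frames=[5,1,3] (faults so far: 3)
  step 6: ref 2 -> FAULT, evict 5, frames=[2,1,3] (faults so far: 4)
  step 7: ref 5 -> FAULT, evict 3, frames=[2,1,5] (faults so far: 5)
  step 8: ref 2 -> HIT, frames=[2,1,5] (faults so far: 5)
  step 9: ref 3 -> FAULT, evict 1, frames=[2,3,5] (faults so far: 6)
  step 10: ref 5 -> HIT, frames=[2,3,5] (faults so far: 6)
  LRU total faults: 6
--- Optimal ---
  step 0: ref 5 -> FAULT, frames=[5,-,-] (faults so far: 1)
  step 1: ref 1 -> FAULT, frames=[5,1,-] (faults so far: 2)
  step 2: ref 5 -> HIT, frames=[5,1,-] (faults so far: 2)
  step 3: ref 1 -> HIT, frames=[5,1,-] (faults so far: 2)
  step 4: ref 3 -> FAULT, frames=[5,1,3] (faults so far: 3)
  step 5: ref 1 -> HIT, frames=[5,1,3] (faults so far: 3)
  step 6: ref 2 -> FAULT, evict 1, frames=[5,2,3] (faults so far: 4)
  step 7: ref 5 -> HIT, frames=[5,2,3] (faults so far: 4)
  step 8: ref 2 -> HIT, frames=[5,2,3] (faults so far: 4)
  step 9: ref 3 -> HIT, frames=[5,2,3] (faults so far: 4)
  step 10: ref 5 -> HIT, frames=[5,2,3] (faults so far: 4)
  Optimal total faults: 4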